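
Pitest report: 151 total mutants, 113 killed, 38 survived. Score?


Mutation score = killed / total * 100
Mutation score = 113 / 151 * 100
Mutation score = 74.83%

74.83%


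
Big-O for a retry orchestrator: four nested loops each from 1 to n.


Reasoning: four levels of nesting
Complexity: O(n^4)

O(n^4)


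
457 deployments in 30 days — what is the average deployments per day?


Formula: deployments per day = releases / days
= 457 / 30
= 15.233 deploys/day
(equivalently, 106.63 deploys/week)

15.233 deploys/day


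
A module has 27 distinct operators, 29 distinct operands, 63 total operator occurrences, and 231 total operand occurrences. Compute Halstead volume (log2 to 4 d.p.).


Formula: V = N * log2(η), where N = N1 + N2 and η = η1 + η2
η = 27 + 29 = 56
N = 63 + 231 = 294
log2(56) ≈ 5.8074
V = 294 * 5.8074 = 1707.38

1707.38


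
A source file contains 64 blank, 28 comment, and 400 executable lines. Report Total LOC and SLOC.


Total LOC = blank + comment + code
Total LOC = 64 + 28 + 400 = 492
SLOC (source only) = code = 400

Total LOC: 492, SLOC: 400


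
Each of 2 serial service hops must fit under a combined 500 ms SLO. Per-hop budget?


Formula: per_stage = total_budget / stages
per_stage = 500 / 2
per_stage = 250.0 ms

250.0 ms


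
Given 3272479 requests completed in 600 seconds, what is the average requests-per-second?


Formula: throughput = requests / seconds
throughput = 3272479 / 600
throughput = 5454.13 requests/second

5454.13 requests/second


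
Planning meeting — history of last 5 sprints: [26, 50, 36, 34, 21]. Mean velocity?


Formula: Avg velocity = Total points / Number of sprints
Points: [26, 50, 36, 34, 21]
Sum = 26 + 50 + 36 + 34 + 21 = 167
Avg velocity = 167 / 5 = 33.4 points/sprint

33.4 points/sprint


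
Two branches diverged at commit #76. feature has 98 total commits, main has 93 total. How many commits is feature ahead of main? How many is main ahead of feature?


Common ancestor: commit #76
feature commits after divergence: 98 - 76 = 22
main commits after divergence: 93 - 76 = 17
feature is 22 commits ahead of main
main is 17 commits ahead of feature

feature ahead: 22, main ahead: 17


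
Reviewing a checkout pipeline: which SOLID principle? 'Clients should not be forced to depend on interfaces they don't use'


This describes the Interface Segregation Principle (ISP)

Interface Segregation Principle (ISP)


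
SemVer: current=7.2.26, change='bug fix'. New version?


Current: 7.2.26
Change category: 'bug fix' → patch bump
SemVer rule: patch bump → increment PATCH (MAJOR and MINOR unchanged)
New: 7.2.27

7.2.27


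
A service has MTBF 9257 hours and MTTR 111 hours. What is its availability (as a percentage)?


Availability = MTBF / (MTBF + MTTR)
Availability = 9257 / (9257 + 111)
Availability = 9257 / 9368
Availability = 98.8151%

98.8151%


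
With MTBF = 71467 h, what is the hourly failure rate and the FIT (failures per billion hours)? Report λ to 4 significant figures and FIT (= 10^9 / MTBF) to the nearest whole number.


Formula: λ = 1 / MTBF; FIT = λ × 1e9 = 1e9 / MTBF
λ = 1 / 71467 ≈ 1.399e-05 failures/hour
FIT = 1e9 / 71467 ≈ 13992 failures per 1e9 hours (nearest whole number)

λ = 1.399e-05 /h, FIT = 13992


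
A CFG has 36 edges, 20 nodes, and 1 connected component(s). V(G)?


Formula: V(G) = E - N + 2P
V(G) = 36 - 20 + 2*1
V(G) = 16 + 2
V(G) = 18

18


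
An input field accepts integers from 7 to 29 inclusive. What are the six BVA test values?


Range: [7, 29]
Boundaries: just below min, min, min+1, max-1, max, just above max
Values: [6, 7, 8, 28, 29, 30]

[6, 7, 8, 28, 29, 30]


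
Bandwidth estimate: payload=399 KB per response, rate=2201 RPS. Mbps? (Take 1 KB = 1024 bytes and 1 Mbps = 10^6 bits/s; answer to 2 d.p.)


Formula: Mbps = payload_bytes * RPS * 8 / 1e6
Payload per request = 399 KB = 399 * 1024 = 408576 bytes
Total bytes/sec = 408576 * 2201 = 899275776
Total bits/sec = 899275776 * 8 = 7194206208
Mbps = 7194206208 / 1e6 = 7194.21

7194.21 Mbps


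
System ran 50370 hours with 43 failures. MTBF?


Formula: MTBF = Total operating time / Number of failures
MTBF = 50370 / 43
MTBF = 1171.4 hours

1171.4 hours


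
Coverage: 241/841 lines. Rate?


Coverage = covered / total * 100
Coverage = 241 / 841 * 100
Coverage = 28.66%

28.66%


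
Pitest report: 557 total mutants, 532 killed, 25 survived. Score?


Mutation score = killed / total * 100
Mutation score = 532 / 557 * 100
Mutation score = 95.51%

95.51%


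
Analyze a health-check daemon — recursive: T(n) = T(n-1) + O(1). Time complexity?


Reasoning: linear recursion with constant work per frame
Complexity: O(n)

O(n)


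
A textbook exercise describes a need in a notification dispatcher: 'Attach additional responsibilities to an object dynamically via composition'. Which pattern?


This matches the Decorator pattern

Decorator


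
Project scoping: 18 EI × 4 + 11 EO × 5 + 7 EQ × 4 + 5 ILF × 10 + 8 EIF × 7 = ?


UFP = EI*4 + EO*5 + EQ*4 + ILF*10 + EIF*7
UFP = 18*4 + 11*5 + 7*4 + 5*10 + 8*7
UFP = 72 + 55 + 28 + 50 + 56
UFP = 261

261


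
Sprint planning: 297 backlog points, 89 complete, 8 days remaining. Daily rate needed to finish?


Formula: Required rate = Remaining points / Days left
Remaining = 297 - 89 = 208 points
Required rate = 208 / 8 = 26.0 points/day

26.0 points/day


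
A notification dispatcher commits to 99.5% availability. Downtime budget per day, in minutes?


Formula: allowed downtime = period * (100 - SLA) / 100
Period (day) = 1440 minutes
Unavailability fraction = (100 - 99.5) / 100
Allowed downtime = 1440 * (100 - 99.5) / 100
Allowed downtime = 7.2 minutes

7.2 minutes


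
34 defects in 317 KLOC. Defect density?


Defect density = defects / KLOC
Defect density = 34 / 317
Defect density = 0.107 defects/KLOC

0.107 defects/KLOC


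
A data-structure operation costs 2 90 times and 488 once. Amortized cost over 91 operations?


Formula: Amortized cost = Total cost / Operations
Total cost = (90 * 2) + (1 * 488)
Total cost = 180 + 488 = 668
Amortized = 668 / 91 = 7.3407

7.3407


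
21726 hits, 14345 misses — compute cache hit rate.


Formula: hit rate = hits / (hits + misses) * 100
hit rate = 21726 / (21726 + 14345) * 100
hit rate = 21726 / 36071 * 100
hit rate = 60.23%

60.23%


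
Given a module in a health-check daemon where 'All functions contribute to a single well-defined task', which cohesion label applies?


Reasoning: Best: single purpose
Type: Functional cohesion

Functional cohesion


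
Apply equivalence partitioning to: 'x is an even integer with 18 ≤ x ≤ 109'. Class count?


Constraint: even integers in [18, 109]
Class 1: x < 18 — out-of-range invalid
Class 2: x in [18,109] but odd — wrong type invalid
Class 3: x in [18,109] and even — valid
Class 4: x > 109 — out-of-range invalid
Total equivalence classes: 4

4 equivalence classes


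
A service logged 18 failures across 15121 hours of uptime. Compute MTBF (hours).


Formula: MTBF = Total operating time / Number of failures
MTBF = 15121 / 18
MTBF = 840.06 hours

840.06 hours


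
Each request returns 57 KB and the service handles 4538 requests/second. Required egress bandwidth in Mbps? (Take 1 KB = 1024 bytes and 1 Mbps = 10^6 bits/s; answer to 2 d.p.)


Formula: Mbps = payload_bytes * RPS * 8 / 1e6
Payload per request = 57 KB = 57 * 1024 = 58368 bytes
Total bytes/sec = 58368 * 4538 = 264873984
Total bits/sec = 264873984 * 8 = 2118991872
Mbps = 2118991872 / 1e6 = 2118.99

2118.99 Mbps


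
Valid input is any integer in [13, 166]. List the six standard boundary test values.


Range: [13, 166]
Boundaries: just below min, min, min+1, max-1, max, just above max
Values: [12, 13, 14, 165, 166, 167]

[12, 13, 14, 165, 166, 167]


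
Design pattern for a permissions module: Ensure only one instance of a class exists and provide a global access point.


This matches the Singleton pattern

Singleton


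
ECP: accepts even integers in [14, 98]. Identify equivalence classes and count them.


Constraint: even integers in [14, 98]
Class 1: x < 14 — out-of-range invalid
Class 2: x in [14,98] but odd — wrong type invalid
Class 3: x in [14,98] and even — valid
Class 4: x > 98 — out-of-range invalid
Total equivalence classes: 4

4 equivalence classes


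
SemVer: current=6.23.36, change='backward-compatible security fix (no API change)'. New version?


Current: 6.23.36
Change category: 'backward-compatible security fix (no API change)' → patch bump
SemVer rule: patch bump → increment PATCH (MAJOR and MINOR unchanged)
New: 6.23.37

6.23.37


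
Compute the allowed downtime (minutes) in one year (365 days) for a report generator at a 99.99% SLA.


Formula: allowed downtime = period * (100 - SLA) / 100
Period (year (365 days)) = 525600 minutes
Unavailability fraction = (100 - 99.99) / 100
Allowed downtime = 525600 * (100 - 99.99) / 100
Allowed downtime = 52.56 minutes

52.56 minutes


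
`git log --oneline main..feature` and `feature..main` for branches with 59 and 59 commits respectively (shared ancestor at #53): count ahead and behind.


Common ancestor: commit #53
feature commits after divergence: 59 - 53 = 6
main commits after divergence: 59 - 53 = 6
feature is 6 commits ahead of main
main is 6 commits ahead of feature

feature ahead: 6, main ahead: 6


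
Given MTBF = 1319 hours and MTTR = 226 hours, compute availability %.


Availability = MTBF / (MTBF + MTTR)
Availability = 1319 / (1319 + 226)
Availability = 1319 / 1545
Availability = 85.3722%

85.3722%


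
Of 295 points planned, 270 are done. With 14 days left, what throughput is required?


Formula: Required rate = Remaining points / Days left
Remaining = 295 - 270 = 25 points
Required rate = 25 / 14 = 1.79 points/day

1.79 points/day


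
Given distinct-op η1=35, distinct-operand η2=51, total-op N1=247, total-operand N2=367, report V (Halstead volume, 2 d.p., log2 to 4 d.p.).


Formula: V = N * log2(η), where N = N1 + N2 and η = η1 + η2
η = 35 + 51 = 86
N = 247 + 367 = 614
log2(86) ≈ 6.4263
V = 614 * 6.4263 = 3945.75

3945.75


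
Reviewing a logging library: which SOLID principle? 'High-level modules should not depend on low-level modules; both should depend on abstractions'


This describes the Dependency Inversion Principle (DIP)

Dependency Inversion Principle (DIP)


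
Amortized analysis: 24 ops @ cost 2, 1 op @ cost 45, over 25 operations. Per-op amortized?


Formula: Amortized cost = Total cost / Operations
Total cost = (24 * 2) + (1 * 45)
Total cost = 48 + 45 = 93
Amortized = 93 / 25 = 3.72

3.72


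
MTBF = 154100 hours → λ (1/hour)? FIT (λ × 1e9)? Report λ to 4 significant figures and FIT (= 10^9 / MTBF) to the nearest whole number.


Formula: λ = 1 / MTBF; FIT = λ × 1e9 = 1e9 / MTBF
λ = 1 / 154100 ≈ 6.489e-06 failures/hour
FIT = 1e9 / 154100 ≈ 6489 failures per 1e9 hours (nearest whole number)

λ = 6.489e-06 /h, FIT = 6489


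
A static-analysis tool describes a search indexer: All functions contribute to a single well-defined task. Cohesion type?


Reasoning: Best: single purpose
Type: Functional cohesion

Functional cohesion


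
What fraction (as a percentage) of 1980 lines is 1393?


Coverage = covered / total * 100
Coverage = 1393 / 1980 * 100
Coverage = 70.35%

70.35%


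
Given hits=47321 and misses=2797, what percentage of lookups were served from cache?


Formula: hit rate = hits / (hits + misses) * 100
hit rate = 47321 / (47321 + 2797) * 100
hit rate = 47321 / 50118 * 100
hit rate = 94.42%

94.42%


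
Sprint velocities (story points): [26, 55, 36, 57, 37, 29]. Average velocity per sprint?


Formula: Avg velocity = Total points / Number of sprints
Points: [26, 55, 36, 57, 37, 29]
Sum = 26 + 55 + 36 + 57 + 37 + 29 = 240
Avg velocity = 240 / 6 = 40.0 points/sprint

40.0 points/sprint


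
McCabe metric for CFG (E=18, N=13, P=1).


Formula: V(G) = E - N + 2P
V(G) = 18 - 13 + 2*1
V(G) = 5 + 2
V(G) = 7

7


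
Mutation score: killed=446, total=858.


Mutation score = killed / total * 100
Mutation score = 446 / 858 * 100
Mutation score = 51.98%

51.98%


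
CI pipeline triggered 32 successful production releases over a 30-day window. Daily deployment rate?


Formula: deployments per day = releases / days
= 32 / 30
= 1.067 deploys/day
(equivalently, 7.47 deploys/week)

1.067 deploys/day


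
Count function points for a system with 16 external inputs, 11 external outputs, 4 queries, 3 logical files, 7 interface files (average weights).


UFP = EI*4 + EO*5 + EQ*4 + ILF*10 + EIF*7
UFP = 16*4 + 11*5 + 4*4 + 3*10 + 7*7
UFP = 64 + 55 + 16 + 30 + 49
UFP = 214

214


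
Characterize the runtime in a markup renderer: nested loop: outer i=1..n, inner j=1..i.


Reasoning: triangle: n(n+1)/2 ~ n^2/2
Complexity: O(n^2)

O(n^2)


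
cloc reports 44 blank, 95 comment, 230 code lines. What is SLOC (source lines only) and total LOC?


Total LOC = blank + comment + code
Total LOC = 44 + 95 + 230 = 369
SLOC (source only) = code = 230

Total LOC: 369, SLOC: 230


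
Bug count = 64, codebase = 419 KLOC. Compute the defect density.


Defect density = defects / KLOC
Defect density = 64 / 419
Defect density = 0.153 defects/KLOC

0.153 defects/KLOC


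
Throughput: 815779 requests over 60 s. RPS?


Formula: throughput = requests / seconds
throughput = 815779 / 60
throughput = 13596.32 requests/second

13596.32 requests/second


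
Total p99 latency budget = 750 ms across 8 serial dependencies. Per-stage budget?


Formula: per_stage = total_budget / stages
per_stage = 750 / 8
per_stage = 93.75 ms

93.75 ms


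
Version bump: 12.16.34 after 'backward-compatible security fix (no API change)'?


Current: 12.16.34
Change category: 'backward-compatible security fix (no API change)' → patch bump
SemVer rule: patch bump → increment PATCH (MAJOR and MINOR unchanged)
New: 12.16.35

12.16.35


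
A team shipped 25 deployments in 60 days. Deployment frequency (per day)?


Formula: deployments per day = releases / days
= 25 / 60
= 0.417 deploys/day
(equivalently, 2.92 deploys/week)

0.417 deploys/day


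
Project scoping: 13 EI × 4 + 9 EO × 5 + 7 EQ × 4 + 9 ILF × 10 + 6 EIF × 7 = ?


UFP = EI*4 + EO*5 + EQ*4 + ILF*10 + EIF*7
UFP = 13*4 + 9*5 + 7*4 + 9*10 + 6*7
UFP = 52 + 45 + 28 + 90 + 42
UFP = 257

257


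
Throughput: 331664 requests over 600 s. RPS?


Formula: throughput = requests / seconds
throughput = 331664 / 600
throughput = 552.77 requests/second

552.77 requests/second


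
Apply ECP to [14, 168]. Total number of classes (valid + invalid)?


Valid range: [14, 168]
Class 1: x < 14 — invalid
Class 2: 14 ≤ x ≤ 168 — valid
Class 3: x > 168 — invalid
Total equivalence classes: 3

3 equivalence classes


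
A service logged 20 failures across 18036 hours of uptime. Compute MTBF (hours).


Formula: MTBF = Total operating time / Number of failures
MTBF = 18036 / 20
MTBF = 901.8 hours

901.8 hours


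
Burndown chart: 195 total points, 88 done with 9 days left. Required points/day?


Formula: Required rate = Remaining points / Days left
Remaining = 195 - 88 = 107 points
Required rate = 107 / 9 = 11.89 points/day

11.89 points/day


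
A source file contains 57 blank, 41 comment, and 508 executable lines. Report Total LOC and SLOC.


Total LOC = blank + comment + code
Total LOC = 57 + 41 + 508 = 606
SLOC (source only) = code = 508

Total LOC: 606, SLOC: 508


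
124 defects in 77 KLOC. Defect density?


Defect density = defects / KLOC
Defect density = 124 / 77
Defect density = 1.61 defects/KLOC

1.61 defects/KLOC


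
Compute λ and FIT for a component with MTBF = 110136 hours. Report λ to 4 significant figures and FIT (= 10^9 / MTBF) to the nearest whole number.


Formula: λ = 1 / MTBF; FIT = λ × 1e9 = 1e9 / MTBF
λ = 1 / 110136 ≈ 9.080e-06 failures/hour
FIT = 1e9 / 110136 ≈ 9080 failures per 1e9 hours (nearest whole number)

λ = 9.080e-06 /h, FIT = 9080


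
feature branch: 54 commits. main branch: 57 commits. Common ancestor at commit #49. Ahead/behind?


Common ancestor: commit #49
feature commits after divergence: 54 - 49 = 5
main commits after divergence: 57 - 49 = 8
feature is 5 commits ahead of main
main is 8 commits ahead of feature

feature ahead: 5, main ahead: 8


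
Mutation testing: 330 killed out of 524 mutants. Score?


Mutation score = killed / total * 100
Mutation score = 330 / 524 * 100
Mutation score = 62.98%

62.98%


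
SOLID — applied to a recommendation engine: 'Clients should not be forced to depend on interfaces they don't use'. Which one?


This describes the Interface Segregation Principle (ISP)

Interface Segregation Principle (ISP)


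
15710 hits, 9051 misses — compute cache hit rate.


Formula: hit rate = hits / (hits + misses) * 100
hit rate = 15710 / (15710 + 9051) * 100
hit rate = 15710 / 24761 * 100
hit rate = 63.45%

63.45%


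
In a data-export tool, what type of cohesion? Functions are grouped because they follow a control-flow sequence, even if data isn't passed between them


Reasoning: Grouped by order of execution within a routine, not by data flow
Type: Procedural cohesion

Procedural cohesion


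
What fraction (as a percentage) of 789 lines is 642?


Coverage = covered / total * 100
Coverage = 642 / 789 * 100
Coverage = 81.37%

81.37%


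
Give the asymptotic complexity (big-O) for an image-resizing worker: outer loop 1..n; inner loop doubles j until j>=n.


Reasoning: linear outer times logarithmic inner
Complexity: O(n log n)

O(n log n)


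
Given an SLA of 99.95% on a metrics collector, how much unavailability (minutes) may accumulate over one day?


Formula: allowed downtime = period * (100 - SLA) / 100
Period (day) = 1440 minutes
Unavailability fraction = (100 - 99.95) / 100
Allowed downtime = 1440 * (100 - 99.95) / 100
Allowed downtime = 0.72 minutes

0.72 minutes


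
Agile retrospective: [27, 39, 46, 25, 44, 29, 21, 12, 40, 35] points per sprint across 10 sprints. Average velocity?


Formula: Avg velocity = Total points / Number of sprints
Points: [27, 39, 46, 25, 44, 29, 21, 12, 40, 35]
Sum = 27 + 39 + 46 + 25 + 44 + 29 + 21 + 12 + 40 + 35 = 318
Avg velocity = 318 / 10 = 31.8 points/sprint

31.8 points/sprint


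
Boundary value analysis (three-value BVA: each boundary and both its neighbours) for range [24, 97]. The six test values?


Range: [24, 97]
Boundaries: just below min, min, min+1, max-1, max, just above max
Values: [23, 24, 25, 96, 97, 98]

[23, 24, 25, 96, 97, 98]


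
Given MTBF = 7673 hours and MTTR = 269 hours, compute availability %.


Availability = MTBF / (MTBF + MTTR)
Availability = 7673 / (7673 + 269)
Availability = 7673 / 7942
Availability = 96.6129%

96.6129%


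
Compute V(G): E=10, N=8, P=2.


Formula: V(G) = E - N + 2P
V(G) = 10 - 8 + 2*2
V(G) = 2 + 4
V(G) = 6

6


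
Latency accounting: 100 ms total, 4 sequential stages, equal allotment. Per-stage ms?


Formula: per_stage = total_budget / stages
per_stage = 100 / 4
per_stage = 25.0 ms

25.0 ms


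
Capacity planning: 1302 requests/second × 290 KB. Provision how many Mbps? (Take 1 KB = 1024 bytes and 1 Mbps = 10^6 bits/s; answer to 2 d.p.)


Formula: Mbps = payload_bytes * RPS * 8 / 1e6
Payload per request = 290 KB = 290 * 1024 = 296960 bytes
Total bytes/sec = 296960 * 1302 = 386641920
Total bits/sec = 386641920 * 8 = 3093135360
Mbps = 3093135360 / 1e6 = 3093.14

3093.14 Mbps


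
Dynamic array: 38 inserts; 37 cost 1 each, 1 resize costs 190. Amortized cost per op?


Formula: Amortized cost = Total cost / Operations
Total cost = (37 * 1) + (1 * 190)
Total cost = 37 + 190 = 227
Amortized = 227 / 38 = 5.9737

5.9737


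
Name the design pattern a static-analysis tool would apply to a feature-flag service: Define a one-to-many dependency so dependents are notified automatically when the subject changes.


This matches the Observer pattern

Observer


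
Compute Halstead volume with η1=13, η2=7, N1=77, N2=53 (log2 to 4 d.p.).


Formula: V = N * log2(η), where N = N1 + N2 and η = η1 + η2
η = 13 + 7 = 20
N = 77 + 53 = 130
log2(20) ≈ 4.3219
V = 130 * 4.3219 = 561.85

561.85


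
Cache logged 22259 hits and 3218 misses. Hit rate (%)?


Formula: hit rate = hits / (hits + misses) * 100
hit rate = 22259 / (22259 + 3218) * 100
hit rate = 22259 / 25477 * 100
hit rate = 87.37%

87.37%


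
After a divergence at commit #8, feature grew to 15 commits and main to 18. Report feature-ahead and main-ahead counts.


Common ancestor: commit #8
feature commits after divergence: 15 - 8 = 7
main commits after divergence: 18 - 8 = 10
feature is 7 commits ahead of main
main is 10 commits ahead of feature

feature ahead: 7, main ahead: 10


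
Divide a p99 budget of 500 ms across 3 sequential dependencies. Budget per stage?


Formula: per_stage = total_budget / stages
per_stage = 500 / 3
per_stage = 166.67 ms

166.67 ms


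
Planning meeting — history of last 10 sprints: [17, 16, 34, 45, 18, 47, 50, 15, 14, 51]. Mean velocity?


Formula: Avg velocity = Total points / Number of sprints
Points: [17, 16, 34, 45, 18, 47, 50, 15, 14, 51]
Sum = 17 + 16 + 34 + 45 + 18 + 47 + 50 + 15 + 14 + 51 = 307
Avg velocity = 307 / 10 = 30.7 points/sprint

30.7 points/sprint


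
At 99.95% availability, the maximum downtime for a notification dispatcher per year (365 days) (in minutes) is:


Formula: allowed downtime = period * (100 - SLA) / 100
Period (year (365 days)) = 525600 minutes
Unavailability fraction = (100 - 99.95) / 100
Allowed downtime = 525600 * (100 - 99.95) / 100
Allowed downtime = 262.8 minutes

262.8 minutes


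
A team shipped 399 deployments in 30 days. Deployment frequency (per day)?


Formula: deployments per day = releases / days
= 399 / 30
= 13.3 deploys/day
(equivalently, 93.1 deploys/week)

13.3 deploys/day


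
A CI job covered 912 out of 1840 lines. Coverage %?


Coverage = covered / total * 100
Coverage = 912 / 1840 * 100
Coverage = 49.57%

49.57%


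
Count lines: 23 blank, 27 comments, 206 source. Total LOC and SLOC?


Total LOC = blank + comment + code
Total LOC = 23 + 27 + 206 = 256
SLOC (source only) = code = 206

Total LOC: 256, SLOC: 206


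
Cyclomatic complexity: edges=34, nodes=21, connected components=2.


Formula: V(G) = E - N + 2P
V(G) = 34 - 21 + 2*2
V(G) = 13 + 4
V(G) = 17

17


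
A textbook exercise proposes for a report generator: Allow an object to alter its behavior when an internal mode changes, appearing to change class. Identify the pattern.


This matches the State pattern

State


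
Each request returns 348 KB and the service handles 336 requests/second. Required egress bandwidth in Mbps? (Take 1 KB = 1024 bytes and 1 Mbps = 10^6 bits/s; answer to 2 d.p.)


Formula: Mbps = payload_bytes * RPS * 8 / 1e6
Payload per request = 348 KB = 348 * 1024 = 356352 bytes
Total bytes/sec = 356352 * 336 = 119734272
Total bits/sec = 119734272 * 8 = 957874176
Mbps = 957874176 / 1e6 = 957.87

957.87 Mbps


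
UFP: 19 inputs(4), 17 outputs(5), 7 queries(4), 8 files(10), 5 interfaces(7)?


UFP = EI*4 + EO*5 + EQ*4 + ILF*10 + EIF*7
UFP = 19*4 + 17*5 + 7*4 + 8*10 + 5*7
UFP = 76 + 85 + 28 + 80 + 35
UFP = 304

304


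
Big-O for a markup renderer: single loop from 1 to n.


Reasoning: one pass through n items
Complexity: O(n)

O(n)


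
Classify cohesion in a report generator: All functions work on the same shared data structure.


Reasoning: Functions share data
Type: Communicational cohesion

Communicational cohesion


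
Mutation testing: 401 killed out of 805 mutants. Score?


Mutation score = killed / total * 100
Mutation score = 401 / 805 * 100
Mutation score = 49.81%

49.81%


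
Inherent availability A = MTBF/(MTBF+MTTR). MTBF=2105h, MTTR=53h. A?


Availability = MTBF / (MTBF + MTTR)
Availability = 2105 / (2105 + 53)
Availability = 2105 / 2158
Availability = 97.544%

97.544%


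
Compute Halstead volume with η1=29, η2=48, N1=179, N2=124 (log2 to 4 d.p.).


Formula: V = N * log2(η), where N = N1 + N2 and η = η1 + η2
η = 29 + 48 = 77
N = 179 + 124 = 303
log2(77) ≈ 6.2668
V = 303 * 6.2668 = 1898.84

1898.84


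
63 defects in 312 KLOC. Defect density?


Defect density = defects / KLOC
Defect density = 63 / 312
Defect density = 0.202 defects/KLOC

0.202 defects/KLOC


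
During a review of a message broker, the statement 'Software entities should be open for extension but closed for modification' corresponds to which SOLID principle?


This describes the Open/Closed Principle (OCP)

Open/Closed Principle (OCP)


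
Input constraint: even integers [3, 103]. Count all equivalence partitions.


Constraint: even integers in [3, 103]
Class 1: x < 3 — out-of-range invalid
Class 2: x in [3,103] but odd — wrong type invalid
Class 3: x in [3,103] and even — valid
Class 4: x > 103 — out-of-range invalid
Total equivalence classes: 4

4 equivalence classes


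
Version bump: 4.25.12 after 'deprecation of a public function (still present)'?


Current: 4.25.12
Change category: 'deprecation of a public function (still present)' → minor bump
SemVer rule: minor bump → increment MINOR, reset PATCH to 0 (MAJOR unchanged)
New: 4.26.0

4.26.0


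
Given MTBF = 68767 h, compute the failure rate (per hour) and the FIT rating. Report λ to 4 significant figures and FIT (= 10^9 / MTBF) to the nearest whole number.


Formula: λ = 1 / MTBF; FIT = λ × 1e9 = 1e9 / MTBF
λ = 1 / 68767 ≈ 1.454e-05 failures/hour
FIT = 1e9 / 68767 ≈ 14542 failures per 1e9 hours (nearest whole number)

λ = 1.454e-05 /h, FIT = 14542


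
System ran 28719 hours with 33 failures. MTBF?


Formula: MTBF = Total operating time / Number of failures
MTBF = 28719 / 33
MTBF = 870.27 hours

870.27 hours


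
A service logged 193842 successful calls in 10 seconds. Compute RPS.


Formula: throughput = requests / seconds
throughput = 193842 / 10
throughput = 19384.2 requests/second

19384.2 requests/second


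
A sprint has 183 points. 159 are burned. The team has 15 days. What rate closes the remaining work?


Formula: Required rate = Remaining points / Days left
Remaining = 183 - 159 = 24 points
Required rate = 24 / 15 = 1.6 points/day

1.6 points/day


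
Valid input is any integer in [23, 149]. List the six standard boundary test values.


Range: [23, 149]
Boundaries: just below min, min, min+1, max-1, max, just above max
Values: [22, 23, 24, 148, 149, 150]

[22, 23, 24, 148, 149, 150]


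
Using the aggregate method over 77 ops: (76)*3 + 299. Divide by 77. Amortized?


Formula: Amortized cost = Total cost / Operations
Total cost = (76 * 3) + (1 * 299)
Total cost = 228 + 299 = 527
Amortized = 527 / 77 = 6.8442

6.8442


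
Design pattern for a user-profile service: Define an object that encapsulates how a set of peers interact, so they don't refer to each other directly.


This matches the Mediator pattern

Mediator


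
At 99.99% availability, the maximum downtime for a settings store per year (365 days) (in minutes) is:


Formula: allowed downtime = period * (100 - SLA) / 100
Period (year (365 days)) = 525600 minutes
Unavailability fraction = (100 - 99.99) / 100
Allowed downtime = 525600 * (100 - 99.99) / 100
Allowed downtime = 52.56 minutes

52.56 minutes


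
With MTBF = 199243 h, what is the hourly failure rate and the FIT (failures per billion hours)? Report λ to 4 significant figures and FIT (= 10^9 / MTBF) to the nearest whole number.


Formula: λ = 1 / MTBF; FIT = λ × 1e9 = 1e9 / MTBF
λ = 1 / 199243 ≈ 5.019e-06 failures/hour
FIT = 1e9 / 199243 ≈ 5019 failures per 1e9 hours (nearest whole number)

λ = 5.019e-06 /h, FIT = 5019


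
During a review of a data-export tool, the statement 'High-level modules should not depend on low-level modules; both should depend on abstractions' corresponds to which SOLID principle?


This describes the Dependency Inversion Principle (DIP)

Dependency Inversion Principle (DIP)


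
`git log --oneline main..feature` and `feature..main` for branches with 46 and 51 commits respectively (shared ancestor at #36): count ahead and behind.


Common ancestor: commit #36
feature commits after divergence: 46 - 36 = 10
main commits after divergence: 51 - 36 = 15
feature is 10 commits ahead of main
main is 15 commits ahead of feature

feature ahead: 10, main ahead: 15


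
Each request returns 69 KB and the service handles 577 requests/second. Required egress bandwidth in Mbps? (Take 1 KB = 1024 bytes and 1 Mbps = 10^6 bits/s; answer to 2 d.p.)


Formula: Mbps = payload_bytes * RPS * 8 / 1e6
Payload per request = 69 KB = 69 * 1024 = 70656 bytes
Total bytes/sec = 70656 * 577 = 40768512
Total bits/sec = 40768512 * 8 = 326148096
Mbps = 326148096 / 1e6 = 326.15

326.15 Mbps


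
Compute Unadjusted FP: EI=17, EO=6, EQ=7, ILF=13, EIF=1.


UFP = EI*4 + EO*5 + EQ*4 + ILF*10 + EIF*7
UFP = 17*4 + 6*5 + 7*4 + 13*10 + 1*7
UFP = 68 + 30 + 28 + 130 + 7
UFP = 263

263


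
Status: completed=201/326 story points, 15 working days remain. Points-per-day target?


Formula: Required rate = Remaining points / Days left
Remaining = 326 - 201 = 125 points
Required rate = 125 / 15 = 8.33 points/day

8.33 points/day


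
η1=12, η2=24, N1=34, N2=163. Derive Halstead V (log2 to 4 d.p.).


Formula: V = N * log2(η), where N = N1 + N2 and η = η1 + η2
η = 12 + 24 = 36
N = 34 + 163 = 197
log2(36) ≈ 5.1699
V = 197 * 5.1699 = 1018.47

1018.47


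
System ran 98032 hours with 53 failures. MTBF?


Formula: MTBF = Total operating time / Number of failures
MTBF = 98032 / 53
MTBF = 1849.66 hours

1849.66 hours


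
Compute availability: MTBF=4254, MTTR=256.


Availability = MTBF / (MTBF + MTTR)
Availability = 4254 / (4254 + 256)
Availability = 4254 / 4510
Availability = 94.3237%

94.3237%


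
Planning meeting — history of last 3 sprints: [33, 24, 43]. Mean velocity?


Formula: Avg velocity = Total points / Number of sprints
Points: [33, 24, 43]
Sum = 33 + 24 + 43 = 100
Avg velocity = 100 / 3 = 33.33 points/sprint

33.33 points/sprint


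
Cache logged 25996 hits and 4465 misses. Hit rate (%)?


Formula: hit rate = hits / (hits + misses) * 100
hit rate = 25996 / (25996 + 4465) * 100
hit rate = 25996 / 30461 * 100
hit rate = 85.34%

85.34%


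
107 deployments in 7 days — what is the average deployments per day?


Formula: deployments per day = releases / days
= 107 / 7
= 15.286 deploys/day
(equivalently, 107.0 deploys/week)

15.286 deploys/day


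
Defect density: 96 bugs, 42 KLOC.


Defect density = defects / KLOC
Defect density = 96 / 42
Defect density = 2.286 defects/KLOC

2.286 defects/KLOC


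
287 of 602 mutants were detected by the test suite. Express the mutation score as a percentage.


Mutation score = killed / total * 100
Mutation score = 287 / 602 * 100
Mutation score = 47.67%

47.67%


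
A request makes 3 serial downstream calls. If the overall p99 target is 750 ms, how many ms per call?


Formula: per_stage = total_budget / stages
per_stage = 750 / 3
per_stage = 250.0 ms

250.0 ms


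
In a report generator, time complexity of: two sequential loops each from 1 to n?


Reasoning: sequential dominates: O(n) + O(n) = O(n)
Complexity: O(n)

O(n)


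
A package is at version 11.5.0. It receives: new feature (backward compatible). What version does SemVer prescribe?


Current: 11.5.0
Change category: 'new feature (backward compatible)' → minor bump
SemVer rule: minor bump → increment MINOR, reset PATCH to 0 (MAJOR unchanged)
New: 11.6.0

11.6.0


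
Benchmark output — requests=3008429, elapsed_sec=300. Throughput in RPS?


Formula: throughput = requests / seconds
throughput = 3008429 / 300
throughput = 10028.1 requests/second

10028.1 requests/second


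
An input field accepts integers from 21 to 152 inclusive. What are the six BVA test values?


Range: [21, 152]
Boundaries: just below min, min, min+1, max-1, max, just above max
Values: [20, 21, 22, 151, 152, 153]

[20, 21, 22, 151, 152, 153]


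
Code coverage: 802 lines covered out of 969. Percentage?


Coverage = covered / total * 100
Coverage = 802 / 969 * 100
Coverage = 82.77%

82.77%


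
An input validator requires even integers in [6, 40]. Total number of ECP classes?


Constraint: even integers in [6, 40]
Class 1: x < 6 — out-of-range invalid
Class 2: x in [6,40] but odd — wrong type invalid
Class 3: x in [6,40] and even — valid
Class 4: x > 40 — out-of-range invalid
Total equivalence classes: 4

4 equivalence classes


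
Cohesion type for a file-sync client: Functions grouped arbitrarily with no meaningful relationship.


Reasoning: Worst: random grouping
Type: Coincidental cohesion

Coincidental cohesion


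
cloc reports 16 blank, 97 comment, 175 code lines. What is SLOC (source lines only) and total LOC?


Total LOC = blank + comment + code
Total LOC = 16 + 97 + 175 = 288
SLOC (source only) = code = 175

Total LOC: 288, SLOC: 175


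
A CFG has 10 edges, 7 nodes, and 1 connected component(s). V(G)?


Formula: V(G) = E - N + 2P
V(G) = 10 - 7 + 2*1
V(G) = 3 + 2
V(G) = 5

5


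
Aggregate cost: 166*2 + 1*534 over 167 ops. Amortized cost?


Formula: Amortized cost = Total cost / Operations
Total cost = (166 * 2) + (1 * 534)
Total cost = 332 + 534 = 866
Amortized = 866 / 167 = 5.1856

5.1856


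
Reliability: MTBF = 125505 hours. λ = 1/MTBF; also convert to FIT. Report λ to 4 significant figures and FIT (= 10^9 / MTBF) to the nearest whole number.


Formula: λ = 1 / MTBF; FIT = λ × 1e9 = 1e9 / MTBF
λ = 1 / 125505 ≈ 7.968e-06 failures/hour
FIT = 1e9 / 125505 ≈ 7968 failures per 1e9 hours (nearest whole number)

λ = 7.968e-06 /h, FIT = 7968


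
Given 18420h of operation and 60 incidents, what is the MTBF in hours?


Formula: MTBF = Total operating time / Number of failures
MTBF = 18420 / 60
MTBF = 307.0 hours

307.0 hours


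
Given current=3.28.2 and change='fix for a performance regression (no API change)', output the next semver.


Current: 3.28.2
Change category: 'fix for a performance regression (no API change)' → patch bump
SemVer rule: patch bump → increment PATCH (MAJOR and MINOR unchanged)
New: 3.28.3

3.28.3


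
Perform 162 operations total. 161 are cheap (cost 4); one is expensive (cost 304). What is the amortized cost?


Formula: Amortized cost = Total cost / Operations
Total cost = (161 * 4) + (1 * 304)
Total cost = 644 + 304 = 948
Amortized = 948 / 162 = 5.8519

5.8519


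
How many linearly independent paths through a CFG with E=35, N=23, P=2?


Formula: V(G) = E - N + 2P
V(G) = 35 - 23 + 2*2
V(G) = 12 + 4
V(G) = 16

16


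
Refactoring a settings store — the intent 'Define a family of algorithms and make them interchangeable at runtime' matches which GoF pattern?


This matches the Strategy pattern

Strategy


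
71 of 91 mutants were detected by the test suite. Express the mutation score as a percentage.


Mutation score = killed / total * 100
Mutation score = 71 / 91 * 100
Mutation score = 78.02%

78.02%


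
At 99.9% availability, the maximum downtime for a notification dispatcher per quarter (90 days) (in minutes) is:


Formula: allowed downtime = period * (100 - SLA) / 100
Period (quarter (90 days)) = 129600 minutes
Unavailability fraction = (100 - 99.9) / 100
Allowed downtime = 129600 * (100 - 99.9) / 100
Allowed downtime = 129.6 minutes

129.6 minutes


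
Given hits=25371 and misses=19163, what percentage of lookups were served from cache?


Formula: hit rate = hits / (hits + misses) * 100
hit rate = 25371 / (25371 + 19163) * 100
hit rate = 25371 / 44534 * 100
hit rate = 56.97%

56.97%


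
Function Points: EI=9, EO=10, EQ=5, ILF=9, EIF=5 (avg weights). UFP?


UFP = EI*4 + EO*5 + EQ*4 + ILF*10 + EIF*7
UFP = 9*4 + 10*5 + 5*4 + 9*10 + 5*7
UFP = 36 + 50 + 20 + 90 + 35
UFP = 231

231


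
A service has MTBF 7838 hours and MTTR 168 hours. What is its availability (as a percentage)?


Availability = MTBF / (MTBF + MTTR)
Availability = 7838 / (7838 + 168)
Availability = 7838 / 8006
Availability = 97.9016%

97.9016%


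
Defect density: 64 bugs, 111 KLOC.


Defect density = defects / KLOC
Defect density = 64 / 111
Defect density = 0.577 defects/KLOC

0.577 defects/KLOC


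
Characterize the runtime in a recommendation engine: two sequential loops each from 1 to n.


Reasoning: sequential dominates: O(n) + O(n) = O(n)
Complexity: O(n)

O(n)


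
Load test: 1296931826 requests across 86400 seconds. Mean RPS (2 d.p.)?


Formula: throughput = requests / seconds
throughput = 1296931826 / 86400
throughput = 15010.79 requests/second

15010.79 requests/second


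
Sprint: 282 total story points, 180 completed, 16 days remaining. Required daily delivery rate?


Formula: Required rate = Remaining points / Days left
Remaining = 282 - 180 = 102 points
Required rate = 102 / 16 = 6.38 points/day

6.38 points/day


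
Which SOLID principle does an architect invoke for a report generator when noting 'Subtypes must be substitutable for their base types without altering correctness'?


This describes the Liskov Substitution Principle (LSP)

Liskov Substitution Principle (LSP)


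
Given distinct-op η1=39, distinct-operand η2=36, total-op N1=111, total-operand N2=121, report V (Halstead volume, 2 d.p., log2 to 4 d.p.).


Formula: V = N * log2(η), where N = N1 + N2 and η = η1 + η2
η = 39 + 36 = 75
N = 111 + 121 = 232
log2(75) ≈ 6.2288
V = 232 * 6.2288 = 1445.08

1445.08


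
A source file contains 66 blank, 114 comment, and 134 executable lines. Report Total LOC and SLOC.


Total LOC = blank + comment + code
Total LOC = 66 + 114 + 134 = 314
SLOC (source only) = code = 134

Total LOC: 314, SLOC: 134


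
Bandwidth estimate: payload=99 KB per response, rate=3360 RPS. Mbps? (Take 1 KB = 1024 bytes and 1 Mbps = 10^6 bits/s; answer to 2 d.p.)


Formula: Mbps = payload_bytes * RPS * 8 / 1e6
Payload per request = 99 KB = 99 * 1024 = 101376 bytes
Total bytes/sec = 101376 * 3360 = 340623360
Total bits/sec = 340623360 * 8 = 2724986880
Mbps = 2724986880 / 1e6 = 2724.99

2724.99 Mbps


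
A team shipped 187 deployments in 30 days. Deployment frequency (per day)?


Formula: deployments per day = releases / days
= 187 / 30
= 6.233 deploys/day
(equivalently, 43.63 deploys/week)

6.233 deploys/day


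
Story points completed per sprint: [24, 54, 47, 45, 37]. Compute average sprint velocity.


Formula: Avg velocity = Total points / Number of sprints
Points: [24, 54, 47, 45, 37]
Sum = 24 + 54 + 47 + 45 + 37 = 207
Avg velocity = 207 / 5 = 41.4 points/sprint

41.4 points/sprint


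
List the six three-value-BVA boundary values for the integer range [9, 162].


Range: [9, 162]
Boundaries: just below min, min, min+1, max-1, max, just above max
Values: [8, 9, 10, 161, 162, 163]

[8, 9, 10, 161, 162, 163]


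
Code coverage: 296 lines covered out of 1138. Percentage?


Coverage = covered / total * 100
Coverage = 296 / 1138 * 100
Coverage = 26.01%

26.01%


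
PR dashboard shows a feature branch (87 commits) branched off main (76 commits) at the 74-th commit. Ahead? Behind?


Common ancestor: commit #74
feature commits after divergence: 87 - 74 = 13
main commits after divergence: 76 - 74 = 2
feature is 13 commits ahead of main
main is 2 commits ahead of feature

feature ahead: 13, main ahead: 2


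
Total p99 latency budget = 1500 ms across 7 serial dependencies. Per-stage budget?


Formula: per_stage = total_budget / stages
per_stage = 1500 / 7
per_stage = 214.29 ms

214.29 ms
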